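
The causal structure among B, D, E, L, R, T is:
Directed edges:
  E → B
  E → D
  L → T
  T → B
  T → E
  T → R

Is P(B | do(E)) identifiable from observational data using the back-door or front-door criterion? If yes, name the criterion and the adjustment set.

P(B|do(E)): backdoor, adjust for {T}.

desc(E)\{E}={B,D}; candidates ⊆ {L,R,T}.
size 0: {}; under {} E still reaches {B,L,R,T} ∋ B.
{T}: E⊥B given {T} in G with E→· removed — back-door holds.
P(B|do(E)) = Σ_{T} P(B|E,T)·P(T).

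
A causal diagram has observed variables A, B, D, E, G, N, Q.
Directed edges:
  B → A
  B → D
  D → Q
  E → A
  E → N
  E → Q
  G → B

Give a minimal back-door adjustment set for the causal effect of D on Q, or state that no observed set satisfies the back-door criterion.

desc(D)\{D}={Q}; candidates ⊆ {A,B,E,G,N}.
∅: D⊥Q given ∅ in G with D→· removed — back-door holds.

D→Q: minimal back-door set ∅.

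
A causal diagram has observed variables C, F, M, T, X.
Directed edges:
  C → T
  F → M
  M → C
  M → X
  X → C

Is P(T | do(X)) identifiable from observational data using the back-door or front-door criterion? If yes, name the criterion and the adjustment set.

desc(X)\{X}={C,T}; candidates ⊆ {F,M}.
size 0: {}; under {} X still reaches {C,F,M,T} ∋ T.
{M}: X⊥T given {M} in G with X→· removed — back-door holds.
P(T|do(X)) = Σ_{M} P(T|X,M)·P(M).

P(T|do(X)): backdoor, adjust for {M}.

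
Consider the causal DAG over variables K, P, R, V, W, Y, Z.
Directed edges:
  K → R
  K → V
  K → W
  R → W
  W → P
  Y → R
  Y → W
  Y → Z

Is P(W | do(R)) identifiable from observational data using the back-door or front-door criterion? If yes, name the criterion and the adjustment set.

P(W|do(R)): backdoor, adjust for {K, Y}.

desc(R)\{R}={P,W}; candidates ⊆ {K,V,Y,Z}.
size 0: {}; under {} R still reaches {K,P,V,W,Y,Z} ∋ W.
size 1: {K}, {V}, {Y} …(+1); under {K} R still reaches {P,W,Y,Z} ∋ W.
{K,Y}: R⊥W given {K,Y} in G with R→· removed — back-door holds.
P(W|do(R)) = Σ_{K,Y} P(W|R,K,Y)·P(K,Y).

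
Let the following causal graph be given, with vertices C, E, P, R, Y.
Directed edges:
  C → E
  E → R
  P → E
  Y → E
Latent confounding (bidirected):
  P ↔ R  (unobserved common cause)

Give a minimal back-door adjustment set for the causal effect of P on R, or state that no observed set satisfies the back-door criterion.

desc(P)\{P}={E,R}; candidates ⊆ {C,Y}.
P↔R: latent back-door arc(s) into P.
size 0: {}; under {} P still reaches {R} ∋ R.
size 1: {C}, {Y}; under {C} P still reaches {R} ∋ R.
size 2: {C,Y}; under {C,Y} P still reaches {R} ∋ R.
P↔R cannot be blocked by any observed set — no back-door set.

P→R: no observed back-door set.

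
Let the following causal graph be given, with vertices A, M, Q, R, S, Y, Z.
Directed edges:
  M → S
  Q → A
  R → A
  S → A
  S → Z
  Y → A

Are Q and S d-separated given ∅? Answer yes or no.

Yes — Q ⊥ S | ∅.

Bayes-Ball from Q | ∅ reaches {A}.
S ∉ reach(Q|∅) ⇒ Q ⊥ S | ∅.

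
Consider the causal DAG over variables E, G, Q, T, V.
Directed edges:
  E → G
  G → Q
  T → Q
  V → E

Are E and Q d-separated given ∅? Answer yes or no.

No — E and Q are d-connected given ∅.

Bayes-Ball from E | ∅ reaches {G,Q,V}.
Q ∈ reach(E|∅) ⇒ E ⊥̸ Q | ∅.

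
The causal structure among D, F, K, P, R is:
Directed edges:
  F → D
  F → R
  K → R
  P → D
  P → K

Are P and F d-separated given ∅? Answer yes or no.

Yes — P ⊥ F | ∅.

Bayes-Ball from P | ∅ reaches {D,K,R}.
F ∉ reach(P|∅) ⇒ P ⊥ F | ∅.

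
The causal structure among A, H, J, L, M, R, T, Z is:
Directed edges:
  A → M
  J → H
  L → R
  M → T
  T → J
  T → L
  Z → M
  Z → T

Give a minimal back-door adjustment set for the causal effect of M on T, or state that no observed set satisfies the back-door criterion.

desc(M)\{M}={H,J,L,R,T}; candidates ⊆ {A,Z}.
size 0: {}; under {} M still reaches {A,H,J,L,R,T,Z} ∋ T.
{Z}: M⊥T given {Z} in G with M→· removed — back-door holds.

M→T: minimal back-door set {Z}.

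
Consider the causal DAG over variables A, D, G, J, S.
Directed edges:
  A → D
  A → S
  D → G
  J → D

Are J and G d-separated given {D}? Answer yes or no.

Yes — J ⊥ G | {D}.

Bayes-Ball from J | {D} reaches {A,S}.
G ∉ reach(J|{D}) ⇒ J ⊥ G | {D}.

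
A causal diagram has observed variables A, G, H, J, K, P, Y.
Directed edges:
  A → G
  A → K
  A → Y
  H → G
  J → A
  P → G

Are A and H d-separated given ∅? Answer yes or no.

Bayes-Ball from A | ∅ reaches {G,J,K,Y}.
H ∉ reach(A|∅) ⇒ A ⊥ H | ∅.

Yes — A ⊥ H | ∅.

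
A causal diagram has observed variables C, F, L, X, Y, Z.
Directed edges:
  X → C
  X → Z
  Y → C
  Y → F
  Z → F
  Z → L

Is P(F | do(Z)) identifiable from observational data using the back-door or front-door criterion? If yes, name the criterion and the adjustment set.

P(F|do(Z)): backdoor, adjust for ∅.

desc(Z)\{Z}={F,L}; candidates ⊆ {C,X,Y}.
∅: Z⊥F given ∅ in G with Z→· removed — back-door holds.
P(F|do(Z)) = P(F|Z) — no adjustment needed.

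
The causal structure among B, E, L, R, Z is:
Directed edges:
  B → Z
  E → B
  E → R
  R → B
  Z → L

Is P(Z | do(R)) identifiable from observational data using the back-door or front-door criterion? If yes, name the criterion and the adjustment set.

P(Z|do(R)): backdoor, adjust for {E}.

desc(R)\{R}={B,L,Z}; candidates ⊆ {E}.
size 0: {}; under {} R still reaches {B,E,L,Z} ∋ Z.
{E}: R⊥Z given {E} in G with R→· removed — back-door holds.
P(Z|do(R)) = Σ_{E} P(Z|R,E)·P(E).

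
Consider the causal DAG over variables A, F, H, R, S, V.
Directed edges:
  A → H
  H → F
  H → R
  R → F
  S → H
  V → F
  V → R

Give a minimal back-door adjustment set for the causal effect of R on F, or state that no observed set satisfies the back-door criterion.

R→F: minimal back-door set {H, V}.

desc(R)\{R}={F}; candidates ⊆ {A,H,S,V}.
size 0: {}; under {} R still reaches {A,F,H,S,V} ∋ F.
size 1: {A}, {H}, {S} …(+1); under {A} R still reaches {F,H,S,V} ∋ F.
{H,V}: R⊥F given {H,V} in G with R→· removed — back-door holds.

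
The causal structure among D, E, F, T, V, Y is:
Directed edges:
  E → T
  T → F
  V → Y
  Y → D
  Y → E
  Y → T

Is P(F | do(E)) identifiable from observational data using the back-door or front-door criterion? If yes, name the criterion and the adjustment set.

P(F|do(E)): backdoor, adjust for {Y}.

desc(E)\{E}={F,T}; candidates ⊆ {D,V,Y}.
size 0: {}; under {} E still reaches {D,F,T,V,Y} ∋ F.
{Y}: E⊥F given {Y} in G with E→· removed — back-door holds.
P(F|do(E)) = Σ_{Y} P(F|E,Y)·P(Y).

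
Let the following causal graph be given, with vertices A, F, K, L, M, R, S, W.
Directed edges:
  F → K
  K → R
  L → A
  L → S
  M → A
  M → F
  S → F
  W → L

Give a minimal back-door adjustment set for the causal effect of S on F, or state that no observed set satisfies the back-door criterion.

desc(S)\{S}={F,K,R}; candidates ⊆ {A,L,M,W}.
∅: S⊥F given ∅ in G with S→· removed — back-door holds.

S→F: minimal back-door set ∅.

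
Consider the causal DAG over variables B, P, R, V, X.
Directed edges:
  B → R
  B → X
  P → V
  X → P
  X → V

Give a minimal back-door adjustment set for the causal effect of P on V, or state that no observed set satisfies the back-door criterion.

desc(P)\{P}={V}; candidates ⊆ {B,R,X}.
size 0: {}; under {} P still reaches {B,R,V,X} ∋ V.
{X}: P⊥V given {X} in G with P→· removed — back-door holds.

P→V: minimal back-door set {X}.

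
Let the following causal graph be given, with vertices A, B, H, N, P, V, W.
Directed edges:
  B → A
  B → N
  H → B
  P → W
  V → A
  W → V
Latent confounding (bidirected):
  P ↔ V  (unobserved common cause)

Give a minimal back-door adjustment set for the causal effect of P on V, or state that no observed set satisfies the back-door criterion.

P→V: no observed back-door set.

desc(P)\{P}={A,V,W}; candidates ⊆ {B,H,N}.
P↔V: latent back-door arc(s) into P.
size 0: {}; under {} P still reaches {A,V} ∋ V.
size 1: {B}, {H}, {N}; under {B} P still reaches {A,V} ∋ V.
size 2: {B,H}, {B,N}, {H,N}; under {B,H} P still reaches {A,V} ∋ V.
P↔V cannot be blocked by any observed set — no back-door set.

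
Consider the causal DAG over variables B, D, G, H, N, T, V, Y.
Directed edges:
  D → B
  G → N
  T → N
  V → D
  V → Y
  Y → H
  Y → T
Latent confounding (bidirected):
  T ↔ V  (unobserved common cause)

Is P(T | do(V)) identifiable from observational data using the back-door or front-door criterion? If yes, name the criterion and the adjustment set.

P(T|do(V)): frontdoor, adjust for {Y}.

desc(V)\{V}={B,D,H,N,T,Y}; candidates ⊆ {G}.
V↔T: latent back-door arc(s) into V.
size 0: {}; under {} V still reaches {N,T} ∋ T.
size 1: {G}; under {G} V still reaches {N,T} ∋ T.
V↔T cannot be blocked by any observed set — no back-door set.
{Y}: (i) intercepts every directed V→T path; (ii) no back-door V→{Y}; (iii) {V} blocks every back-door {Y}→T. Front-door holds.
P(T|do(V)) = Σ_{Y} P(Y|V) Σ_{V'} P(T|Y,V')P(V').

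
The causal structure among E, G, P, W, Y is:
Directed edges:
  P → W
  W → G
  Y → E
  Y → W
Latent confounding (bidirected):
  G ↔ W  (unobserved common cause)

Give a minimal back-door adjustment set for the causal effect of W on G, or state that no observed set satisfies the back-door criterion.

desc(W)\{W}={G}; candidates ⊆ {E,P,Y}.
W↔G: latent back-door arc(s) into W.
size 0: {}; under {} W still reaches {E,G,P,Y} ∋ G.
size 1: {E}, {P}, {Y}; under {E} W still reaches {G,P,Y} ∋ G.
size 2: {E,P}, {E,Y}, {P,Y}; under {E,P} W still reaches {G,Y} ∋ G.
W↔G cannot be blocked by any observed set — no back-door set.

W→G: no observed back-door set.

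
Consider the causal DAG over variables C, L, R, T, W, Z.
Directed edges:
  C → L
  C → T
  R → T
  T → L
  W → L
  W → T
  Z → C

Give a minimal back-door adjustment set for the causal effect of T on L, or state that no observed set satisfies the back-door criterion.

desc(T)\{T}={L}; candidates ⊆ {C,R,W,Z}.
size 0: {}; under {} T still reaches {C,L,R,W,Z} ∋ L.
size 1: {C}, {R}, {W} …(+1); under {C} T still reaches {L,R,W} ∋ L.
{C,W}: T⊥L given {C,W} in G with T→· removed — back-door holds.

T→L: minimal back-door set {C, W}.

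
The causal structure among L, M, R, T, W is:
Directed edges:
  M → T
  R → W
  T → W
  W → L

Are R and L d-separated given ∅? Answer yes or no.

Bayes-Ball from R | ∅ reaches {L,W}.
L ∈ reach(R|∅) ⇒ R ⊥̸ L | ∅.

No — R and L are d-connected given ∅.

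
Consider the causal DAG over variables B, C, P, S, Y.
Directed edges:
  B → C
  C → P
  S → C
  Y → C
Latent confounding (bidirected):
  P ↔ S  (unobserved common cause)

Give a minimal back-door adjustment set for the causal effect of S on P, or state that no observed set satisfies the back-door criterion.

S→P: no observed back-door set.

desc(S)\{S}={C,P}; candidates ⊆ {B,Y}.
S↔P: latent back-door arc(s) into S.
size 0: {}; under {} S still reaches {P} ∋ P.
size 1: {B}, {Y}; under {B} S still reaches {P} ∋ P.
size 2: {B,Y}; under {B,Y} S still reaches {P} ∋ P.
S↔P cannot be blocked by any observed set — no back-door set.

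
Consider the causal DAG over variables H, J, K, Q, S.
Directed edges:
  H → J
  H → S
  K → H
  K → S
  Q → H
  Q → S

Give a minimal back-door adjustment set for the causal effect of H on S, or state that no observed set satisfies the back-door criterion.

H→S: minimal back-door set {K, Q}.

desc(H)\{H}={J,S}; candidates ⊆ {K,Q}.
size 0: {}; under {} H still reaches {K,Q,S} ∋ S.
size 1: {K}, {Q}; under {K} H still reaches {Q,S} ∋ S.
{K,Q}: H⊥S given {K,Q} in G with H→· removed — back-door holds.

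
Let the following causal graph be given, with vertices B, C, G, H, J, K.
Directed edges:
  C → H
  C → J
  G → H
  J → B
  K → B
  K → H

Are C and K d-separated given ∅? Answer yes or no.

Yes — C ⊥ K | ∅.

Bayes-Ball from C | ∅ reaches {B,H,J}.
K ∉ reach(C|∅) ⇒ C ⊥ K | ∅.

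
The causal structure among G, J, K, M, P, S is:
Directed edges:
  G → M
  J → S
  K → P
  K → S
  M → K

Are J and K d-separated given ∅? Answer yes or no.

Bayes-Ball from J | ∅ reaches {S}.
K ∉ reach(J|∅) ⇒ J ⊥ K | ∅.

Yes — J ⊥ K | ∅.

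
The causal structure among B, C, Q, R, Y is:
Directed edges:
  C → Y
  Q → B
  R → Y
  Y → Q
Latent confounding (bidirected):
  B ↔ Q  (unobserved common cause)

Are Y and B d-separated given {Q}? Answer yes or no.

Bayes-Ball from Y | {Q} reaches {B,C,R}.
B ∈ reach(Y|{Q}) ⇒ Y ⊥̸ B | {Q}.

No — Y and B are d-connected given {Q}.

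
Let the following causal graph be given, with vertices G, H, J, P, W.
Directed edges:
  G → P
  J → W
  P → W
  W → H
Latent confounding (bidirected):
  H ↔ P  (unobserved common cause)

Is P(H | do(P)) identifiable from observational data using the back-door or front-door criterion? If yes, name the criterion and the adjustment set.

P(H|do(P)): frontdoor, adjust for {W}.

desc(P)\{P}={H,W}; candidates ⊆ {G,J}.
P↔H: latent back-door arc(s) into P.
size 0: {}; under {} P still reaches {G,H} ∋ H.
size 1: {G}, {J}; under {G} P still reaches {H} ∋ H.
size 2: {G,J}; under {G,J} P still reaches {H} ∋ H.
P↔H cannot be blocked by any observed set — no back-door set.
{W}: (i) intercepts every directed P→H path; (ii) no back-door P→{W}; (iii) {P} blocks every back-door {W}→H. Front-door holds.
P(H|do(P)) = Σ_{W} P(W|P) Σ_{P'} P(H|W,P')P(P').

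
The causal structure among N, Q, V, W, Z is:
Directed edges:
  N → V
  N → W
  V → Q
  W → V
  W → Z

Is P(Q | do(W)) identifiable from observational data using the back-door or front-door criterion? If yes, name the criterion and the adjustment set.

P(Q|do(W)): backdoor, adjust for {N}.

desc(W)\{W}={Q,V,Z}; candidates ⊆ {N}.
size 0: {}; under {} W still reaches {N,Q,V} ∋ Q.
{N}: W⊥Q given {N} in G with W→· removed — back-door holds.
P(Q|do(W)) = Σ_{N} P(Q|W,N)·P(N).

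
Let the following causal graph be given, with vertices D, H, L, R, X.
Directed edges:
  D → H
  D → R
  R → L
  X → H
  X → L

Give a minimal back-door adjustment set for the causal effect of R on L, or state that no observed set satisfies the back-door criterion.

desc(R)\{R}={L}; candidates ⊆ {D,H,X}.
∅: R⊥L given ∅ in G with R→· removed — back-door holds.

R→L: minimal back-door set ∅.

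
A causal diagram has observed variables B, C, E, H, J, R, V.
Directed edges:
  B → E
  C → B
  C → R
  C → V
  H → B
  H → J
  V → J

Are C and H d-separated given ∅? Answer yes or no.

Bayes-Ball from C | ∅ reaches {B,E,J,R,V}.
H ∉ reach(C|∅) ⇒ C ⊥ H | ∅.

Yes — C ⊥ H | ∅.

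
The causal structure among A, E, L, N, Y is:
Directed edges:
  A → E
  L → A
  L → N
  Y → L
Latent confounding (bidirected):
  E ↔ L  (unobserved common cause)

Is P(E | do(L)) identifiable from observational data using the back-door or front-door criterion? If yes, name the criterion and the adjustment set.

desc(L)\{L}={A,E,N}; candidates ⊆ {Y}.
L↔E: latent back-door arc(s) into L.
size 0: {}; under {} L still reaches {E,Y} ∋ E.
size 1: {Y}; under {Y} L still reaches {E} ∋ E.
L↔E cannot be blocked by any observed set — no back-door set.
{A}: (i) intercepts every directed L→E path; (ii) no back-door L→{A}; (iii) {L} blocks every back-door {A}→E. Front-door holds.
P(E|do(L)) = Σ_{A} P(A|L) Σ_{L'} P(E|A,L')P(L').

P(E|do(L)): frontdoor, adjust for {A}.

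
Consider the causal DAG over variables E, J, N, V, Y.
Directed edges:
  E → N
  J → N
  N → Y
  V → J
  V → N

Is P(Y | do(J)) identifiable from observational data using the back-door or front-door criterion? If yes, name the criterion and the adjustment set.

desc(J)\{J}={N,Y}; candidates ⊆ {E,V}.
size 0: {}; under {} J still reaches {N,V,Y} ∋ Y.
{V}: J⊥Y given {V} in G with J→· removed — back-door holds.
P(Y|do(J)) = Σ_{V} P(Y|J,V)·P(V).

P(Y|do(J)): backdoor, adjust for {V}.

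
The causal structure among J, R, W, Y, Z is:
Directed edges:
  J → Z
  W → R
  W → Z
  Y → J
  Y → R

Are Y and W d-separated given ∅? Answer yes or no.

Bayes-Ball from Y | ∅ reaches {J,R,Z}.
W ∉ reach(Y|∅) ⇒ Y ⊥ W | ∅.

Yes — Y ⊥ W | ∅.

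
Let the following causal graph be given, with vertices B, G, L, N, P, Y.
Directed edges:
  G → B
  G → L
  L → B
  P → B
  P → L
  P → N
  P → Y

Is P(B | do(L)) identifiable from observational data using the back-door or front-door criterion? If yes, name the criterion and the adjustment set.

desc(L)\{L}={B}; candidates ⊆ {G,N,P,Y}.
size 0: {}; under {} L still reaches {B,G,N,P,Y} ∋ B.
size 1: {G}, {N}, {P} …(+1); under {G} L still reaches {B,N,P,Y} ∋ B.
{G,P}: L⊥B given {G,P} in G with L→· removed — back-door holds.
P(B|do(L)) = Σ_{G,P} P(B|L,G,P)·P(G,P).

P(B|do(L)): backdoor, adjust for {G, P}.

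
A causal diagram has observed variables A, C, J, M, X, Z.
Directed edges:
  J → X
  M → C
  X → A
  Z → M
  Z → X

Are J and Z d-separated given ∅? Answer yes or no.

Yes — J ⊥ Z | ∅.

Bayes-Ball from J | ∅ reaches {A,X}.
Z ∉ reach(J|∅) ⇒ J ⊥ Z | ∅.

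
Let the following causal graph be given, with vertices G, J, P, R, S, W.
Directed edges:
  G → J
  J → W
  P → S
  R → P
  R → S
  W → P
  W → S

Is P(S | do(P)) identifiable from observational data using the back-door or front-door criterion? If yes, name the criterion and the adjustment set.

desc(P)\{P}={S}; candidates ⊆ {G,J,R,W}.
size 0: {}; under {} P still reaches {G,J,R,S,W} ∋ S.
size 1: {G}, {J}, {R} …(+1); under {G} P still reaches {J,R,S,W} ∋ S.
{R,W}: P⊥S given {R,W} in G with P→· removed — back-door holds.
P(S|do(P)) = Σ_{R,W} P(S|P,R,W)·P(R,W).

P(S|do(P)): backdoor, adjust for {R, W}.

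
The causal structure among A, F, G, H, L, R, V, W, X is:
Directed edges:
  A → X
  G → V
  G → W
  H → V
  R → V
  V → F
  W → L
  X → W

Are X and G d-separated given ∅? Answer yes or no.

Yes — X ⊥ G | ∅.

Bayes-Ball from X | ∅ reaches {A,L,W}.
G ∉ reach(X|∅) ⇒ X ⊥ G | ∅.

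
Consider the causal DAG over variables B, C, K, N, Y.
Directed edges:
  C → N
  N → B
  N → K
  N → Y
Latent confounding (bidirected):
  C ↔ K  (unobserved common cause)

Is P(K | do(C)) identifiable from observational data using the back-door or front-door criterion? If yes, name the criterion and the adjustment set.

desc(C)\{C}={B,K,N,Y}; candidates ⊆ {—}.
C↔K: latent back-door arc(s) into C.
size 0: {}; under {} C still reaches {K} ∋ K.
C↔K cannot be blocked by any observed set — no back-door set.
{N}: (i) intercepts every directed C→K path; (ii) no back-door C→{N}; (iii) {C} blocks every back-door {N}→K. Front-door holds.
P(K|do(C)) = Σ_{N} P(N|C) Σ_{C'} P(K|N,C')P(C').

P(K|do(C)): frontdoor, adjust for {N}.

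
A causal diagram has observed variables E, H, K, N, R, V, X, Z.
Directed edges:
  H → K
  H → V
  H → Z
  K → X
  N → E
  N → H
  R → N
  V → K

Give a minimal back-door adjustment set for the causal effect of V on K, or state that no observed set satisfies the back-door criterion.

desc(V)\{V}={K,X}; candidates ⊆ {E,H,N,R,Z}.
size 0: {}; under {} V still reaches {E,H,K,N,R,X,Z} ∋ K.
{H}: V⊥K given {H} in G with V→· removed — back-door holds.

V→K: minimal back-door set {H}.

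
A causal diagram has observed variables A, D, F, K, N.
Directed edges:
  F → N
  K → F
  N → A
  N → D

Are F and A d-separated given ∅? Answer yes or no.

No — F and A are d-connected given ∅.

Bayes-Ball from F | ∅ reaches {A,D,K,N}.
A ∈ reach(F|∅) ⇒ F ⊥̸ A | ∅.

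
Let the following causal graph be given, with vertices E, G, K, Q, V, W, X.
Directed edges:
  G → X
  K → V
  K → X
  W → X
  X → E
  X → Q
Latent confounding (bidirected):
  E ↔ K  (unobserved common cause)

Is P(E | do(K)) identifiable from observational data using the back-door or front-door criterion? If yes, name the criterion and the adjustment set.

P(E|do(K)): frontdoor, adjust for {X}.

desc(K)\{K}={E,Q,V,X}; candidates ⊆ {G,W}.
K↔E: latent back-door arc(s) into K.
size 0: {}; under {} K still reaches {E} ∋ E.
size 1: {G}, {W}; under {G} K still reaches {E} ∋ E.
size 2: {G,W}; under {G,W} K still reaches {E} ∋ E.
K↔E cannot be blocked by any observed set — no back-door set.
{X}: (i) intercepts every directed K→E path; (ii) no back-door K→{X}; (iii) {K} blocks every back-door {X}→E. Front-door holds.
P(E|do(K)) = Σ_{X} P(X|K) Σ_{K'} P(E|X,K')P(K').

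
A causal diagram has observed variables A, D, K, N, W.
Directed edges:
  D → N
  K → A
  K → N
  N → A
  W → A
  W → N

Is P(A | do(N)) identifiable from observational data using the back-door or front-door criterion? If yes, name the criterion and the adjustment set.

desc(N)\{N}={A}; candidates ⊆ {D,K,W}.
size 0: {}; under {} N still reaches {A,D,K,W} ∋ A.
size 1: {D}, {K}, {W}; under {D} N still reaches {A,K,W} ∋ A.
{K,W}: N⊥A given {K,W} in G with N→· removed — back-door holds.
P(A|do(N)) = Σ_{K,W} P(A|N,K,W)·P(K,W).

P(A|do(N)): backdoor, adjust for {K, W}.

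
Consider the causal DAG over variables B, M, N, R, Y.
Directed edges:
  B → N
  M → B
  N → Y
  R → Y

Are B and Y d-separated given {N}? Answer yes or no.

Bayes-Ball from B | {N} reaches {M}.
Y ∉ reach(B|{N}) ⇒ B ⊥ Y | {N}.

Yes — B ⊥ Y | {N}.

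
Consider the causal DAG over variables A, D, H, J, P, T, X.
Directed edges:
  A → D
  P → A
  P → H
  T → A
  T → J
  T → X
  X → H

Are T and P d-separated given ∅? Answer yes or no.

Bayes-Ball from T | ∅ reaches {A,D,H,J,X}.
P ∉ reach(T|∅) ⇒ T ⊥ P | ∅.

Yes — T ⊥ P | ∅.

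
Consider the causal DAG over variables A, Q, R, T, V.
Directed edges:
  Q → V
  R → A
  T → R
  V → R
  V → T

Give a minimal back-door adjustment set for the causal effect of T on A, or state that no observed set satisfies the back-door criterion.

desc(T)\{T}={A,R}; candidates ⊆ {Q,V}.
size 0: {}; under {} T still reaches {A,Q,R,V} ∋ A.
{V}: T⊥A given {V} in G with T→· removed — back-door holds.

T→A: minimal back-door set {V}.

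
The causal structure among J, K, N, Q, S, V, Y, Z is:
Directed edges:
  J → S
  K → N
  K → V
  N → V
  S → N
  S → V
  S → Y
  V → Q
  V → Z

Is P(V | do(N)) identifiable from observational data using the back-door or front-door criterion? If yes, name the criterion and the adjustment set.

desc(N)\{N}={Q,V,Z}; candidates ⊆ {J,K,S,Y}.
size 0: {}; under {} N still reaches {J,K,Q,S,V,Y,Z} ∋ V.
size 1: {J}, {K}, {S} …(+1); under {J} N still reaches {K,Q,S,V,Y,Z} ∋ V.
{K,S}: N⊥V given {K,S} in G with N→· removed — back-door holds.
P(V|do(N)) = Σ_{K,S} P(V|N,K,S)·P(K,S).

P(V|do(N)): backdoor, adjust for {K, S}.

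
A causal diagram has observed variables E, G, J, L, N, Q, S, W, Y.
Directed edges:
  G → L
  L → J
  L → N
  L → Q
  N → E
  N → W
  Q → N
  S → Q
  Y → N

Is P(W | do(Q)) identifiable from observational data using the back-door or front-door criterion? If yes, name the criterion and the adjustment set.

P(W|do(Q)): backdoor, adjust for {L}.

desc(Q)\{Q}={E,N,W}; candidates ⊆ {G,J,L,S,Y}.
size 0: {}; under {} Q still reaches {E,G,J,L,N,S,W} ∋ W.
{L}: Q⊥W given {L} in G with Q→· removed — back-door holds.
P(W|do(Q)) = Σ_{L} P(W|Q,L)·P(L).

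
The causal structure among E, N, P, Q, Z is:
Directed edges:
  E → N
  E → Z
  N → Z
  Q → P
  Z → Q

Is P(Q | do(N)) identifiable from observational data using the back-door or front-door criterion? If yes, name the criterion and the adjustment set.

desc(N)\{N}={P,Q,Z}; candidates ⊆ {E}.
size 0: {}; under {} N still reaches {E,P,Q,Z} ∋ Q.
{E}: N⊥Q given {E} in G with N→· removed — back-door holds.
P(Q|do(N)) = Σ_{E} P(Q|N,E)·P(E).

P(Q|do(N)): backdoor, adjust for {E}.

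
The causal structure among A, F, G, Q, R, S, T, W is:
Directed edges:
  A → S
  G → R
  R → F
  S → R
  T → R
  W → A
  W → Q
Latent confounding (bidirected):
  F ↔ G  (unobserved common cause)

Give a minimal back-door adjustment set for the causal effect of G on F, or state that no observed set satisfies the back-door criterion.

desc(G)\{G}={F,R}; candidates ⊆ {A,Q,S,T,W}.
G↔F: latent back-door arc(s) into G.
size 0: {}; under {} G still reaches {F} ∋ F.
size 1: {A}, {Q}, {S} …(+2); under {A} G still reaches {F} ∋ F.
size 2: {A,Q}, {A,S}, {A,T} …(+7); under {A,Q} G still reaches {F} ∋ F.
G↔F cannot be blocked by any observed set — no back-door set.

G→F: no observed back-door set.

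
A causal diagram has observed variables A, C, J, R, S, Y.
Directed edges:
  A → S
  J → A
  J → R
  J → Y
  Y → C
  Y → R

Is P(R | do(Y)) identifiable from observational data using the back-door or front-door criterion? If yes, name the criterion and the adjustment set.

P(R|do(Y)): backdoor, adjust for {J}.

desc(Y)\{Y}={C,R}; candidates ⊆ {A,J,S}.
size 0: {}; under {} Y still reaches {A,J,R,S} ∋ R.
{J}: Y⊥R given {J} in G with Y→· removed — back-door holds.
P(R|do(Y)) = Σ_{J} P(R|Y,J)·P(J).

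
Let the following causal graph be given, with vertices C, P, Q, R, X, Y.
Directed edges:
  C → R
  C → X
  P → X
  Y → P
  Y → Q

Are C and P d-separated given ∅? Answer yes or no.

Yes — C ⊥ P | ∅.

Bayes-Ball from C | ∅ reaches {R,X}.
P ∉ reach(C|∅) ⇒ C ⊥ P | ∅.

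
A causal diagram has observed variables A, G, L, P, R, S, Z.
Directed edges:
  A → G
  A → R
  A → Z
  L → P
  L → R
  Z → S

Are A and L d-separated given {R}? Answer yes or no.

Bayes-Ball from A | {R} reaches {G,L,P,S,Z}.
L ∈ reach(A|{R}) ⇒ A ⊥̸ L | {R}.

No — A and L are d-connected given {R}.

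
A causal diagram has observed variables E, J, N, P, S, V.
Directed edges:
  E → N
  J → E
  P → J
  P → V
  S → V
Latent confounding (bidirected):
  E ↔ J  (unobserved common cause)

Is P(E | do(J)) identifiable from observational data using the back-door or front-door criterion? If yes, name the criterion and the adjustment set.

P(E|do(J)): not identifiable (no BD/FD set).

desc(J)\{J}={E,N}; candidates ⊆ {P,S,V}.
J↔E: latent back-door arc(s) into J.
size 0: {}; under {} J still reaches {E,N,P,V} ∋ E.
size 1: {P}, {S}, {V}; under {P} J still reaches {E,N} ∋ E.
size 2: {P,S}, {P,V}, {S,V}; under {P,S} J still reaches {E,N} ∋ E.
J↔E cannot be blocked by any observed set — no back-door set.
No mediator lies on a directed J→…→E path.
Neither criterion identifies P(E|do(J)) in this graph.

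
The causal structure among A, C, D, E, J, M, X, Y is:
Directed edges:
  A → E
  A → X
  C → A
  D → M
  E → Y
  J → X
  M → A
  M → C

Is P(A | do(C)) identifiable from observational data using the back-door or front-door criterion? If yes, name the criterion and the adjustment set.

P(A|do(C)): backdoor, adjust for {M}.

desc(C)\{C}={A,E,X,Y}; candidates ⊆ {D,J,M}.
size 0: {}; under {} C still reaches {A,D,E,M,X,Y} ∋ A.
{M}: C⊥A given {M} in G with C→· removed — back-door holds.
P(A|do(C)) = Σ_{M} P(A|C,M)·P(M).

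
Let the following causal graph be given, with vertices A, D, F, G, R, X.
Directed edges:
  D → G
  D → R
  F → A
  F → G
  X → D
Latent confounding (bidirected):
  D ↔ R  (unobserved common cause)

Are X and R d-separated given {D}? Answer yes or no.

Bayes-Ball from X | {D} reaches {R}.
R ∈ reach(X|{D}) ⇒ X ⊥̸ R | {D}.

No — X and R are d-connected given {D}.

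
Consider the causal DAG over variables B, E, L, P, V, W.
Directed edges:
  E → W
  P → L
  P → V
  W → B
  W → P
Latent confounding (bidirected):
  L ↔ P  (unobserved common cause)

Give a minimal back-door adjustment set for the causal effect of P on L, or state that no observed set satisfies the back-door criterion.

desc(P)\{P}={L,V}; candidates ⊆ {B,E,W}.
P↔L: latent back-door arc(s) into P.
size 0: {}; under {} P still reaches {B,E,L,W} ∋ L.
size 1: {B}, {E}, {W}; under {B} P still reaches {E,L,W} ∋ L.
size 2: {B,E}, {B,W}, {E,W}; under {B,E} P still reaches {L,W} ∋ L.
P↔L cannot be blocked by any observed set — no back-door set.

P→L: no observed back-door set.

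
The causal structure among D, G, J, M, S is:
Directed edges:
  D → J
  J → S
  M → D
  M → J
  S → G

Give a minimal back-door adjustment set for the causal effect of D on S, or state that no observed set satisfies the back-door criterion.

D→S: minimal back-door set {M}.

desc(D)\{D}={G,J,S}; candidates ⊆ {M}.
size 0: {}; under {} D still reaches {G,J,M,S} ∋ S.
{M}: D⊥S given {M} in G with D→· removed — back-door holds.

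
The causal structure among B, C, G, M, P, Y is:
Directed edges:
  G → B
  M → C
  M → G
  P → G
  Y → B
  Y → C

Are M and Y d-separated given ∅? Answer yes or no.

Bayes-Ball from M | ∅ reaches {B,C,G}.
Y ∉ reach(M|∅) ⇒ M ⊥ Y | ∅.

Yes — M ⊥ Y | ∅.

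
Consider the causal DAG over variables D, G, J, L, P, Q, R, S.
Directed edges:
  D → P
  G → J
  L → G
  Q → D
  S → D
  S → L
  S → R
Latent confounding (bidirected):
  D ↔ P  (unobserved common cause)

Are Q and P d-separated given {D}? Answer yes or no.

No — Q and P are d-connected given {D}.

Bayes-Ball from Q | {D} reaches {G,J,L,P,R,S}.
P ∈ reach(Q|{D}) ⇒ Q ⊥̸ P | {D}.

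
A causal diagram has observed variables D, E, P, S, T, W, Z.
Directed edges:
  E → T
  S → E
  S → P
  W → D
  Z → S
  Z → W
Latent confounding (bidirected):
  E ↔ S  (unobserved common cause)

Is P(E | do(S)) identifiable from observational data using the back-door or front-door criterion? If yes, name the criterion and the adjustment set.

desc(S)\{S}={E,P,T}; candidates ⊆ {D,W,Z}.
S↔E: latent back-door arc(s) into S.
size 0: {}; under {} S still reaches {D,E,T,W,Z} ∋ E.
size 1: {D}, {W}, {Z}; under {D} S still reaches {E,T,W,Z} ∋ E.
size 2: {D,W}, {D,Z}, {W,Z}; under {D,W} S still reaches {E,T,Z} ∋ E.
S↔E cannot be blocked by any observed set — no back-door set.
No mediator lies on a directed S→…→E path.
Neither criterion identifies P(E|do(S)) in this graph.

P(E|do(S)): not identifiable (no BD/FD set).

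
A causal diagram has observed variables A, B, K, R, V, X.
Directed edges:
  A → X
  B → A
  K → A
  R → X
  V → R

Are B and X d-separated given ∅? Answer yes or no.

No — B and X are d-connected given ∅.

Bayes-Ball from B | ∅ reaches {A,X}.
X ∈ reach(B|∅) ⇒ B ⊥̸ X | ∅.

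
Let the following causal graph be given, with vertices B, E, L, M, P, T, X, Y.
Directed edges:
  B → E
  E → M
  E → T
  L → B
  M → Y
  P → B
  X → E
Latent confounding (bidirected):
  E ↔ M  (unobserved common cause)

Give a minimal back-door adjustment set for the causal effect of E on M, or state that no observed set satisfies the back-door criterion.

E→M: no observed back-door set.

desc(E)\{E}={M,T,Y}; candidates ⊆ {B,L,P,X}.
E↔M: latent back-door arc(s) into E.
size 0: {}; under {} E still reaches {B,L,M,P,X,Y} ∋ M.
size 1: {B}, {L}, {P} …(+1); under {B} E still reaches {M,X,Y} ∋ M.
size 2: {B,L}, {B,P}, {B,X} …(+3); under {B,L} E still reaches {M,X,Y} ∋ M.
E↔M cannot be blocked by any observed set — no back-door set.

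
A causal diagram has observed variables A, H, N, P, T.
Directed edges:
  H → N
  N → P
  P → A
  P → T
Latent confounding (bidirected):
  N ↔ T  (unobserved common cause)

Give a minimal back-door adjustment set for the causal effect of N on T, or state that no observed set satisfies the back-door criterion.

desc(N)\{N}={A,P,T}; candidates ⊆ {H}.
N↔T: latent back-door arc(s) into N.
size 0: {}; under {} N still reaches {H,T} ∋ T.
size 1: {H}; under {H} N still reaches {T} ∋ T.
N↔T cannot be blocked by any observed set — no back-door set.

N→T: no observed back-door set.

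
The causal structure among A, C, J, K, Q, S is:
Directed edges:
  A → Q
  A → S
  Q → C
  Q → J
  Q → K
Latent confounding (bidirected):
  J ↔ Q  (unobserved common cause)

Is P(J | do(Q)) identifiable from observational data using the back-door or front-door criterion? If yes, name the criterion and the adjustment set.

P(J|do(Q)): not identifiable (no BD/FD set).

desc(Q)\{Q}={C,J,K}; candidates ⊆ {A,S}.
Q↔J: latent back-door arc(s) into Q.
size 0: {}; under {} Q still reaches {A,J,S} ∋ J.
size 1: {A}, {S}; under {A} Q still reaches {J} ∋ J.
size 2: {A,S}; under {A,S} Q still reaches {J} ∋ J.
Q↔J cannot be blocked by any observed set — no back-door set.
No mediator lies on a directed Q→…→J path.
Neither criterion identifies P(J|do(Q)) in this graph.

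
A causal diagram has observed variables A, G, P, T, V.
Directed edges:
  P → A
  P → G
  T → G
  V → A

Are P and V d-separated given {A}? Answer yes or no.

No — P and V are d-connected given {A}.

Bayes-Ball from P | {A} reaches {G,V}.
V ∈ reach(P|{A}) ⇒ P ⊥̸ V | {A}.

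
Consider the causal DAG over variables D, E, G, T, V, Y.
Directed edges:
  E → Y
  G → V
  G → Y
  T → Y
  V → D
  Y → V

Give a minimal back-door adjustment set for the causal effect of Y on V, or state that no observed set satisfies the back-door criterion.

desc(Y)\{Y}={D,V}; candidates ⊆ {E,G,T}.
size 0: {}; under {} Y still reaches {D,E,G,T,V} ∋ V.
{G}: Y⊥V given {G} in G with Y→· removed — back-door holds.

Y→V: minimal back-door set {G}.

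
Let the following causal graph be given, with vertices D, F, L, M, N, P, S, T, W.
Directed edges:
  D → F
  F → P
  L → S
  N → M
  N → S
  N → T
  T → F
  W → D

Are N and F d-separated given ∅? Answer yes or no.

No — N and F are d-connected given ∅.

Bayes-Ball from N | ∅ reaches {F,M,P,S,T}.
F ∈ reach(N|∅) ⇒ N ⊥̸ F | ∅.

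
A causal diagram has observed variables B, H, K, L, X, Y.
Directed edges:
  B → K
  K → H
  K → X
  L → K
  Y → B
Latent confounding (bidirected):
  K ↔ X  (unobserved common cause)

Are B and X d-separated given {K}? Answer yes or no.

Bayes-Ball from B | {K} reaches {L,X,Y}.
X ∈ reach(B|{K}) ⇒ B ⊥̸ X | {K}.

No — B and X are d-connected given {K}.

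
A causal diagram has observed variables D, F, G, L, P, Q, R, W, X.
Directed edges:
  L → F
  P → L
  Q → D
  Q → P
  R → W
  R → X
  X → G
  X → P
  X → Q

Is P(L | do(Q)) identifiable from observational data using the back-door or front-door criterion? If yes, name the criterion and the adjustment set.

P(L|do(Q)): backdoor, adjust for {X}.

desc(Q)\{Q}={D,F,L,P}; candidates ⊆ {G,R,W,X}.
size 0: {}; under {} Q still reaches {F,G,L,P,R,W,X} ∋ L.
{X}: Q⊥L given {X} in G with Q→· removed — back-door holds.
P(L|do(Q)) = Σ_{X} P(L|Q,X)·P(X).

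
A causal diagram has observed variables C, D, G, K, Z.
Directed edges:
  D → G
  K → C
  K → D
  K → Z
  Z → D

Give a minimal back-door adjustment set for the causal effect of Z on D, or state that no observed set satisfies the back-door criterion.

Z→D: minimal back-door set {K}.

desc(Z)\{Z}={D,G}; candidates ⊆ {C,K}.
size 0: {}; under {} Z still reaches {C,D,G,K} ∋ D.
{K}: Z⊥D given {K} in G with Z→· removed — back-door holds.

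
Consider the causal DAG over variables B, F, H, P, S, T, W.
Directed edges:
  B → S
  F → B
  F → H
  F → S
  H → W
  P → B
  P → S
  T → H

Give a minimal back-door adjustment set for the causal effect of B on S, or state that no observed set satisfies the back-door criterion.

B→S: minimal back-door set {F, P}.

desc(B)\{B}={S}; candidates ⊆ {F,H,P,T,W}.
size 0: {}; under {} B still reaches {F,H,P,S,W} ∋ S.
size 1: {F}, {H}, {P} …(+2); under {F} B still reaches {P,S} ∋ S.
{F,P}: B⊥S given {F,P} in G with B→· removed — back-door holds.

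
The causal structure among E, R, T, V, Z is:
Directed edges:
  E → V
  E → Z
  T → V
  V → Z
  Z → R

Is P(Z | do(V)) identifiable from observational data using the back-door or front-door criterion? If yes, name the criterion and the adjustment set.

desc(V)\{V}={R,Z}; candidates ⊆ {E,T}.
size 0: {}; under {} V still reaches {E,R,T,Z} ∋ Z.
{E}: V⊥Z given {E} in G with V→· removed — back-door holds.
P(Z|do(V)) = Σ_{E} P(Z|V,E)·P(E).

P(Z|do(V)): backdoor, adjust for {E}.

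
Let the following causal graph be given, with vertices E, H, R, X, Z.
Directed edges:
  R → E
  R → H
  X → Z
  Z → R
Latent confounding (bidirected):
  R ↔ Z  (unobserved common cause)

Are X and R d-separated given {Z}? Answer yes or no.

Bayes-Ball from X | {Z} reaches {E,H,R}.
R ∈ reach(X|{Z}) ⇒ X ⊥̸ R | {Z}.

No — X and R are d-connected given {Z}.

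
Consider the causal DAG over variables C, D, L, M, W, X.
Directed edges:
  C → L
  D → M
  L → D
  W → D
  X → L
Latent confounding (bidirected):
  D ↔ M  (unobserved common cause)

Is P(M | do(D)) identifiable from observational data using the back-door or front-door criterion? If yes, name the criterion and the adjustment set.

desc(D)\{D}={M}; candidates ⊆ {C,L,W,X}.
D↔M: latent back-door arc(s) into D.
size 0: {}; under {} D still reaches {C,L,M,W,X} ∋ M.
size 1: {C}, {L}, {W} …(+1); under {C} D still reaches {L,M,W,X} ∋ M.
size 2: {C,L}, {C,W}, {C,X} …(+3); under {C,L} D still reaches {M,W} ∋ M.
D↔M cannot be blocked by any observed set — no back-door set.
No mediator lies on a directed D→…→M path.
Neither criterion identifies P(M|do(D)) in this graph.

P(M|do(D)): not identifiable (no BD/FD set).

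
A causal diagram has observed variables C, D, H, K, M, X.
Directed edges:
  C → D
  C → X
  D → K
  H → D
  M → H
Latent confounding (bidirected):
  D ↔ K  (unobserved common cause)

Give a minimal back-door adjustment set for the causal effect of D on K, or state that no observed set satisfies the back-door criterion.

desc(D)\{D}={K}; candidates ⊆ {C,H,M,X}.
D↔K: latent back-door arc(s) into D.
size 0: {}; under {} D still reaches {C,H,K,M,X} ∋ K.
size 1: {C}, {H}, {M} …(+1); under {C} D still reaches {H,K,M} ∋ K.
size 2: {C,H}, {C,M}, {C,X} …(+3); under {C,H} D still reaches {K} ∋ K.
D↔K cannot be blocked by any observed set — no back-door set.

D→K: no observed back-door set.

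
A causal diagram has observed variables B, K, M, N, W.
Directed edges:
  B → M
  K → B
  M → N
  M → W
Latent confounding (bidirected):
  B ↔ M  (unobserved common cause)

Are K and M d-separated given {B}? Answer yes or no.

Bayes-Ball from K | {B} reaches {M,N,W}.
M ∈ reach(K|{B}) ⇒ K ⊥̸ M | {B}.

No — K and M are d-connected given {B}.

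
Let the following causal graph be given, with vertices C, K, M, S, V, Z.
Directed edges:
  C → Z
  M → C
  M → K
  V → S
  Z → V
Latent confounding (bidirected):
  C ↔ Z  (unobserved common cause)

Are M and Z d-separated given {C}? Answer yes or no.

Bayes-Ball from M | {C} reaches {K,S,V,Z}.
Z ∈ reach(M|{C}) ⇒ M ⊥̸ Z | {C}.

No — M and Z are d-connected given {C}.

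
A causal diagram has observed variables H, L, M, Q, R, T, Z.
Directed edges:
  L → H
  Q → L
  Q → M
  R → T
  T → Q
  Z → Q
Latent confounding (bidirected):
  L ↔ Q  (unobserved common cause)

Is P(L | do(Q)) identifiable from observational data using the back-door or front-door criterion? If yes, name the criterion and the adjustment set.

desc(Q)\{Q}={H,L,M}; candidates ⊆ {R,T,Z}.
Q↔L: latent back-door arc(s) into Q.
size 0: {}; under {} Q still reaches {H,L,R,T,Z} ∋ L.
size 1: {R}, {T}, {Z}; under {R} Q still reaches {H,L,T,Z} ∋ L.
size 2: {R,T}, {R,Z}, {T,Z}; under {R,T} Q still reaches {H,L,Z} ∋ L.
Q↔L cannot be blocked by any observed set — no back-door set.
No mediator lies on a directed Q→…→L path.
Neither criterion identifies P(L|do(Q)) in this graph.

P(L|do(Q)): not identifiable (no BD/FD set).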